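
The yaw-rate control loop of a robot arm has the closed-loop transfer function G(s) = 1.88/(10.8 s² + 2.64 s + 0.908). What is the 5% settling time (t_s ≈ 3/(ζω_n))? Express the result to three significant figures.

t_s ≈ 24.5 s

Dividing through by 10.8: denominator becomes s² + 0.2444 s + 0.08407.
So ω_n = √0.08407 = 0.290 rad/s and ζ = 0.2444/(2·0.290) = 0.422.
t_s ≈ 3/(ζω_n) = 24.5 s.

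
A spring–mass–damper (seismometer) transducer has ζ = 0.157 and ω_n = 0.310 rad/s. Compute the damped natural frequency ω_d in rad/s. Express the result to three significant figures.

ω_d ≈ 0.306 rad/s

ω_d = ω_n√(1−ζ²) = 0.310·√0.975 = 0.306 rad/s.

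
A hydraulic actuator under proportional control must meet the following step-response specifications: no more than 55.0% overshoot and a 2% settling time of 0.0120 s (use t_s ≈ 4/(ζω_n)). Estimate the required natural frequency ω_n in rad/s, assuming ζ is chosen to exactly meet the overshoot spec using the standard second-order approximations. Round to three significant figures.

ω_n ≈ 1780 rad/s

From %OS = 100·exp(−πζ/√(1−ζ²)), invert to get ζ = −ln(OS)/√(π² + ln²(OS)) with OS = 0.550.
−ln 0.550 = 0.5978, so ζ = 0.5978/√(π² + 0.3574) = 0.187.
Then ω_n = 4/(ζ t_s) = 4/(0.187 × 0.0120) = 1780 rad/s.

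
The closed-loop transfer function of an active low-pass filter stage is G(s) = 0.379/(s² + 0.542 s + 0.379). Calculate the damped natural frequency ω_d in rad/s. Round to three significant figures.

ω_d ≈ 0.553 rad/s

Matching coefficients with s² + 2ζω_n s + ω_n² gives ω_n² = 0.379 ⇒ ω_n = 0.616 rad/s, and ζ = 0.542/(2ω_n) = 0.440.
ω_d = ω_n√(1−ζ²) = 0.553 rad/s.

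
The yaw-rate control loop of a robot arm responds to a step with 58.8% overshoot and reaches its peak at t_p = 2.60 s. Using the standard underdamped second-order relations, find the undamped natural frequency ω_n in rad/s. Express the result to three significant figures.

ω_n ≈ 1.23 rad/s

From the overshoot, ζ = −ln(OS)/√(π²+ln²(OS)) = 0.167.
From t_p = π/ω_d, ω_d = π/2.60 = 1.21 rad/s, so ω_n = ω_d/√(1−ζ²) = 1.23 rad/s.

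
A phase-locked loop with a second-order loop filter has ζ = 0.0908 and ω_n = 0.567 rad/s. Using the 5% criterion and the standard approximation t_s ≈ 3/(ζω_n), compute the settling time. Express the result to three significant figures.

t_s ≈ 3/(ζω_n) = 3/(0.0908 × 0.567) = 58.3 s.

t_s ≈ 58.3 s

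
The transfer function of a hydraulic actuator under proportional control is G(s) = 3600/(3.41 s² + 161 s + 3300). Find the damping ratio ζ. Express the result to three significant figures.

Dividing through by 3.41: denominator becomes s² + 47.21 s + 967.7.
So ω_n = √967.7 = 31.1 rad/s and ζ = 47.21/(2·31.1) = 0.759.

ζ ≈ 0.759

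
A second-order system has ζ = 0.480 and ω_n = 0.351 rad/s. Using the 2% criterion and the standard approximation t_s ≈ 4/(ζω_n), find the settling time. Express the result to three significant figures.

t_s ≈ 4/(ζω_n) = 4/(0.480 × 0.351) = 23.7 s.

t_s ≈ 23.7 s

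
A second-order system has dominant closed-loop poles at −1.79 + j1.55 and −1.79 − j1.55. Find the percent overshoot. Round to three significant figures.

With σ = 1.79, ω_d = 1.55: ω_n = √(σ²+ω_d²) = 2.37 rad/s, ζ = σ/ω_n = 0.756.
Overshoot: exp(−π·0.756/√(1−0.756²)) = 0.0266, i.e. 2.66%.

%OS ≈ 2.66%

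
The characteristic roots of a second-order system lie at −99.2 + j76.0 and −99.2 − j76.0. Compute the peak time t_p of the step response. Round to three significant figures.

t_p ≈ 0.0413 s

t_p = π/ω_d with ω_d = 76.0 (the imaginary part), so t_p = 0.0413 s.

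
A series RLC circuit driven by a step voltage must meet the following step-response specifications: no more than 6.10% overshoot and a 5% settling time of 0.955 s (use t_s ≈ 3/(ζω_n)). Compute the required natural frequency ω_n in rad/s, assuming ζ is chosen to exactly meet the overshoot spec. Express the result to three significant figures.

Inverting the overshoot relation: ζ = |ln 0.0610|/√(π² + ln²0.0610) = 0.665.
From t_s ≈ 3/(ζω_n): ω_n = 3/(ζ·t_s) = 3/(0.665·0.955) = 4.72 rad/s.

ω_n ≈ 4.72 rad/s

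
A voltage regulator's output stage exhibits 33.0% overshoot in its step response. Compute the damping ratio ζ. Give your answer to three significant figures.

ζ ≈ 0.333

ζ = −ln(OS)/√(π² + (ln OS)²). With OS = 0.330, ln OS = −1.109 and ζ = 1.109/3.331 = 0.333.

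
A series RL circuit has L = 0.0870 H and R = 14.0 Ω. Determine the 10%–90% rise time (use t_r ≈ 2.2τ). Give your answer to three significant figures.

τ = L/R = 0.0870/14.0 = 0.00621 s.
t_r ≈ 2.2τ = 0.0137 s.

t_r ≈ 0.0137 s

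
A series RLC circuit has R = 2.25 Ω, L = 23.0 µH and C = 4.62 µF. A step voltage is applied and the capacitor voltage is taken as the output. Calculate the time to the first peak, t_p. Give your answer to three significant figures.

t_p ≈ 0.0000375 s

For a series RLC circuit (capacitor voltage as output), ω_n = 1/√(LC) = 1/√(23.0 µH · 4.62 µF) = 97000 rad/s.
ζ = (R/2)·√(C/L) = (2.25/2)·√(4.62 µF/23.0 µH) = 0.504.
ω_d = ω_n√(1−ζ²) = 83800 rad/s. t_p = π/ω_d = 0.0000375 s.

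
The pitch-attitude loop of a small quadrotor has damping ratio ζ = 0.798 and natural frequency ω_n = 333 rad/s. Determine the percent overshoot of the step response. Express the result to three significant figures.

For an underdamped second-order system, %OS = 100·exp(−πζ/√(1−ζ²)).
πζ/√(1−ζ²) = π·0.798/√(1−0.637) = 4.160, so %OS = 100·e^(−4.160) = 1.56%.

%OS ≈ 1.56%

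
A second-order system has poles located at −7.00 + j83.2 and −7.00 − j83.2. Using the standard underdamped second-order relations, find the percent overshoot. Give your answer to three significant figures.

%OS ≈ 76.8%

|pole| = ω_n = √(7.00² + 83.2²) = 83.5 rad/s; ζ = cos θ = σ/ω_n = 0.0838.
Overshoot: exp(−π·0.0838/√(1−0.0838²)) = 0.768, i.e. 76.8%.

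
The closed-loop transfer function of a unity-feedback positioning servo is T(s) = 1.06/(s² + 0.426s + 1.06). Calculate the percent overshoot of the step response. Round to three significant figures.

ω_n = √1.06 = 1.03 rad/s; ζ = 0.426/(2·1.03) = 0.207.
%OS = 100·exp(−πζ/√(1−ζ²)) = 51.5%.

%OS ≈ 51.5%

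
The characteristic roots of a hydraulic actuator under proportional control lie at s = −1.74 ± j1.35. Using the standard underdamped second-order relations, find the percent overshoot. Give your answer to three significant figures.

|pole| = ω_n = √(1.74² + 1.35²) = 2.20 rad/s; ζ = cos θ = σ/ω_n = 0.790.
%OS = 100·exp(−πζ/√(1−ζ²)) = 1.74%.

%OS ≈ 1.74%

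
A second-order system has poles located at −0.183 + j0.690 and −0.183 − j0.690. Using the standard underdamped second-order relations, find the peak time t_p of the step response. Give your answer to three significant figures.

t_p = π/ω_d with ω_d = 0.690 (the imaginary part), so t_p = 4.55 s.

t_p ≈ 4.55 s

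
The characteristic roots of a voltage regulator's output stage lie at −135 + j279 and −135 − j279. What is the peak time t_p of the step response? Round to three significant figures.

t_p ≈ 0.0113 s

t_p = π/ω_d with ω_d = 279 (the imaginary part), so t_p = 0.0113 s.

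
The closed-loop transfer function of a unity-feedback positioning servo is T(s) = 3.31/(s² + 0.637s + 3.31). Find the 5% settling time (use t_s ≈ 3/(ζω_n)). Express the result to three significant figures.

t_s ≈ 9.42 s

Matching coefficients with s² + 2ζω_n s + ω_n² gives ω_n² = 3.31 ⇒ ω_n = 1.82 rad/s, and ζ = 0.637/(2ω_n) = 0.175.
t_s ≈ 3/(ζω_n) = 3/(0.175·1.82) = 9.42 s.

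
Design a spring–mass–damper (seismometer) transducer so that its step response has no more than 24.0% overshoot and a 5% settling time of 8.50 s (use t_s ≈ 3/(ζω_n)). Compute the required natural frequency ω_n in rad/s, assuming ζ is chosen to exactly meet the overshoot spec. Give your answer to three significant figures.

ω_n ≈ 0.853 rad/s

ζ = −ln(OS)/√(π² + (ln OS)²). With OS = 0.240, ln OS = −1.427 and ζ = 1.427/3.451 = 0.414.
Then ω_n = 3/(ζ t_s) = 3/(0.414 × 8.50) = 0.853 rad/s.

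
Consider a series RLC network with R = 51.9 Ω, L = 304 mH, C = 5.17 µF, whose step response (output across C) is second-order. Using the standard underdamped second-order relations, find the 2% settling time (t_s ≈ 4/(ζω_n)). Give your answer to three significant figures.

t_s ≈ 0.0469 s

For a series RLC circuit (capacitor voltage as output), ω_n = 1/√(LC) = 1/√(304 mH · 5.17 µF) = 798 rad/s.
ζ = (R/2)·√(C/L) = (51.9/2)·√(5.17 µF/304 mH) = 0.107.
t_s ≈ 4/(ζω_n) = 0.0469 s.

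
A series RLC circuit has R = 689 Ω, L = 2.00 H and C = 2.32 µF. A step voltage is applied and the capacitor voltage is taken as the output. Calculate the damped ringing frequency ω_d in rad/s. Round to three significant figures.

ω_d ≈ 431 rad/s

For a series RLC circuit (capacitor voltage as output), ω_n = 1/√(LC) = 1/√(2.00 H · 2.32 µF) = 464 rad/s.
ζ = (R/2)·√(C/L) = (689/2)·√(2.32 µF/2.00 H) = 0.371.
The damped frequency ω_d = ω_n√(1−ζ²) = 431 rad/s.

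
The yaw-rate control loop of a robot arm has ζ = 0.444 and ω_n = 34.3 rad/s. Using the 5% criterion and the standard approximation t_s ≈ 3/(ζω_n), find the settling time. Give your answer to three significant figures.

t_s ≈ 3/(ζω_n) = 3/(0.444 × 34.3) = 0.197 s.

t_s ≈ 0.197 s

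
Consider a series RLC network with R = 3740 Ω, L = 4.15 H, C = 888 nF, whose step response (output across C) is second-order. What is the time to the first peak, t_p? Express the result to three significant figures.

For a series RLC circuit (capacitor voltage as output), ω_n = 1/√(LC) = 1/√(4.15 H · 888 nF) = 521 rad/s.
ζ = (R/2)·√(C/L) = (3740/2)·√(888 nF/4.15 H) = 0.865.
ω_d = 521·√(1 − 0.865²) = 261 rad/s. t_p = π/ω_d = 0.0120 s.

t_p ≈ 0.0120 s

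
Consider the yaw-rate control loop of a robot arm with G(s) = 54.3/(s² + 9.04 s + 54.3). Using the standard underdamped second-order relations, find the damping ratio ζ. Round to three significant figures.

Comparing the denominator to s² + 2ζω_n s + ω_n²: ω_n = √54.3 = 7.37 rad/s, and 2ζω_n = 9.04 so ζ = 9.04/(2·7.37) = 0.613.

ζ ≈ 0.613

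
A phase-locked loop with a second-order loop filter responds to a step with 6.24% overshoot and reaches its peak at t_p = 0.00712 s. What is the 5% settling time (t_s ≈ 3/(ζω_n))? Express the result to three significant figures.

ζ from %OS: ζ = |ln 0.0624|/√(π²+ln²0.0624) = 0.662.
From t_p = π/ω_d, ω_d = π/0.00712 = 441 rad/s, so ω_n = ω_d/√(1−ζ²) = 589 rad/s.
t_s ≈ 3/(ζω_n) = 3/(0.662·589) = 0.00770 s.

t_s ≈ 0.00770 s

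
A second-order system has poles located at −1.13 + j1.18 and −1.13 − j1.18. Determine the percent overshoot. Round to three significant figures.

With σ = 1.13, ω_d = 1.18: ω_n = √(σ²+ω_d²) = 1.63 rad/s, ζ = σ/ω_n = 0.692.
%OS = 100·exp(−πζ/√(1−ζ²)) = 4.94%.

%OS ≈ 4.94%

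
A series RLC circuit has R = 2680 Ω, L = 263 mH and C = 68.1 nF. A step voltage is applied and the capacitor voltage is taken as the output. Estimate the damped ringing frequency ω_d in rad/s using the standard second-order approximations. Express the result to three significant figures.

For a series RLC circuit (capacitor voltage as output), ω_n = 1/√(LC) = 1/√(263 mH · 68.1 nF) = 7470 rad/s.
ζ = (R/2)·√(C/L) = (2680/2)·√(68.1 nF/263 mH) = 0.682.
ω_d = 7470·√(1 − 0.682²) = 5470 rad/s.

ω_d ≈ 5470 rad/s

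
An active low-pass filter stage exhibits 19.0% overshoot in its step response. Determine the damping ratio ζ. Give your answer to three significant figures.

ζ = −ln(OS)/√(π² + (ln OS)²). With OS = 0.190, ln OS = −1.661 and ζ = 1.661/3.554 = 0.467.

ζ ≈ 0.467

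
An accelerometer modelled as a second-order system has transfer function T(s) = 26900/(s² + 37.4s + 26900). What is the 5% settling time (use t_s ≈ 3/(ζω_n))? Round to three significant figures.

t_s ≈ 0.160 s

Comparing the denominator to s² + 2ζω_n s + ω_n²: ω_n = √26900 = 164 rad/s, and 2ζω_n = 37.4 so ζ = 37.4/(2·164) = 0.114.
t_s ≈ 3/(ζω_n) = 3/(0.114·164) = 0.160 s.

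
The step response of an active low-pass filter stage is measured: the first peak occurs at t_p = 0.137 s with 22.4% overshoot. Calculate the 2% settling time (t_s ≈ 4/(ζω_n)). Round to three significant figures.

The overshoot fixes ζ = −ln(OS)/√(π²+ln²(OS)) = 0.430.
From t_p = π/ω_d, ω_d = π/0.137 = 22.9 rad/s, so ω_n = ω_d/√(1−ζ²) = 25.4 rad/s.
t_s ≈ 4/(ζω_n) = 4/(0.430·25.4) = 0.366 s.

t_s ≈ 0.366 s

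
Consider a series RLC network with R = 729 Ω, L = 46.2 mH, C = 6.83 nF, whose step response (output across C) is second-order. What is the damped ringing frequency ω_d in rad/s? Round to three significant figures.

For a series RLC circuit (capacitor voltage as output), ω_n = 1/√(LC) = 1/√(46.2 mH · 6.83 nF) = 56300 rad/s.
ζ = (R/2)·√(C/L) = (729/2)·√(6.83 nF/46.2 mH) = 0.140.
ω_d = 56300·√(1 − 0.140²) = 55700 rad/s.

ω_d ≈ 55700 rad/s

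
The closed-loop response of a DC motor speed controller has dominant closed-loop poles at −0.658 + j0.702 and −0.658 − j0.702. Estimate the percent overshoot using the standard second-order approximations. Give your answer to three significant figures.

The poles are at −σ ± jω_d with σ = 0.658 and ω_d = 0.702, so ω_n = √(σ²+ω_d²) = 0.962 rad/s and ζ = σ/ω_n = 0.684.
%OS = 100 e^{−πζ/√(1−ζ²)} with ζ = 0.684 gives 5.26%.

%OS ≈ 5.26%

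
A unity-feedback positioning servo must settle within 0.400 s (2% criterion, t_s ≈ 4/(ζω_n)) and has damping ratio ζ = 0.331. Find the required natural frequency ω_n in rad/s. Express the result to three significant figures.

ω_n ≈ 30.2 rad/s

Rearranging t_s ≈ 4/(ζω_n) gives ω_n = 4/(ζ·t_s) = 4/(0.331 × 0.400) = 30.2 rad/s.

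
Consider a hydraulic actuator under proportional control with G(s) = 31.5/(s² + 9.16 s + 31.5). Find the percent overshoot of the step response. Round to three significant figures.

Comparing the denominator to s² + 2ζω_n s + ω_n²: ω_n = √31.5 = 5.61 rad/s, and 2ζω_n = 9.16 so ζ = 9.16/(2·5.61) = 0.816.
%OS = 100·exp(−πζ/√(1−ζ²)) = 1.19%.

%OS ≈ 1.19%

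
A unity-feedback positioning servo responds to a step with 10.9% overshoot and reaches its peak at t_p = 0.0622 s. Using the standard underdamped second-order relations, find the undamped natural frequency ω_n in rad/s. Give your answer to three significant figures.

ω_n ≈ 61.8 rad/s

The overshoot fixes ζ = −ln(OS)/√(π²+ln²(OS)) = 0.576.
From t_p = π/ω_d, ω_d = π/0.0622 = 50.5 rad/s, so ω_n = ω_d/√(1−ζ²) = 61.8 rad/s.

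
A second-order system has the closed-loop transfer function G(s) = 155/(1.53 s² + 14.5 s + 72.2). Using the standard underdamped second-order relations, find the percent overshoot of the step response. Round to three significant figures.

Dividing through by 1.53: denominator becomes s² + 9.477 s + 47.19.
So ω_n = √47.19 = 6.87 rad/s and ζ = 9.477/(2·6.87) = 0.690.
Overshoot: exp(−π·0.690/√(1−0.690²)) = 0.0501, i.e. 5.01%.

%OS ≈ 5.01%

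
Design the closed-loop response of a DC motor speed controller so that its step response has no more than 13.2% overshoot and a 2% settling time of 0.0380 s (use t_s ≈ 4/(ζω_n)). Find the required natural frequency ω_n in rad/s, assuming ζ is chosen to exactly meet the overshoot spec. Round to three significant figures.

From %OS = 100·exp(−πζ/√(1−ζ²)), invert to get ζ = −ln(OS)/√(π² + ln²(OS)) with OS = 0.132.
−ln 0.132 = 2.025, so ζ = 2.025/√(π² + 4.100) = 0.542.
From t_s ≈ 4/(ζω_n): ω_n = 4/(ζ·t_s) = 4/(0.542·0.0380) = 194 rad/s.

ω_n ≈ 194 rad/s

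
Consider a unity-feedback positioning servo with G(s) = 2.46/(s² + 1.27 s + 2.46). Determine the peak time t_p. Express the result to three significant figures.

t_p ≈ 2.19 s

Comparing the denominator to s² + 2ζω_n s + ω_n²: ω_n = √2.46 = 1.57 rad/s, and 2ζω_n = 1.27 so ζ = 1.27/(2·1.57) = 0.405.
ω_d = ω_n√(1−ζ²) = 1.43 rad/s. Then t_p = π/ω_d = 2.19 s.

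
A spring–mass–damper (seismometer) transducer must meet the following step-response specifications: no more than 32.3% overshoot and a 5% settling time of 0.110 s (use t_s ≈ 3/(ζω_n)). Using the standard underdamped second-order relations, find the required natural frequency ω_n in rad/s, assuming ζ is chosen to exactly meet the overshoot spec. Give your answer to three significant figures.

ω_n ≈ 80.6 rad/s

From %OS = 100·exp(−πζ/√(1−ζ²)), invert to get ζ = −ln(OS)/√(π² + ln²(OS)) with OS = 0.323.
−ln 0.323 = 1.130, so ζ = 1.130/√(π² + 1.277) = 0.338.
Then ω_n = 3/(ζ t_s) = 3/(0.338 × 0.110) = 80.6 rad/s.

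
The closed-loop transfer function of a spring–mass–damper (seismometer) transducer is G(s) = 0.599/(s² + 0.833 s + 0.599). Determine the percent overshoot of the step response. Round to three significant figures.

Matching coefficients with s² + 2ζω_n s + ω_n² gives ω_n² = 0.599 ⇒ ω_n = 0.774 rad/s, and ζ = 0.833/(2ω_n) = 0.538.
%OS = 100·exp(−πζ/√(1−ζ²)) = 13.5%.

%OS ≈ 13.5%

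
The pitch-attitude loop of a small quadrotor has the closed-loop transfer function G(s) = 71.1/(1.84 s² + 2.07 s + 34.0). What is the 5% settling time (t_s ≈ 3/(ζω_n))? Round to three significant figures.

t_s ≈ 5.33 s

Dividing through by 1.84: denominator becomes s² + 1.125 s + 18.48.
So ω_n = √18.48 = 4.30 rad/s and ζ = 1.125/(2·4.30) = 0.131.
t_s ≈ 3/(ζω_n) = 5.33 s.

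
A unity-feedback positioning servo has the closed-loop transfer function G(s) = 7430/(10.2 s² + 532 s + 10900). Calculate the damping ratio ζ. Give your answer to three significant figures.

ζ ≈ 0.798

Dividing through by 10.2: denominator becomes s² + 52.16 s + 1069.
So ω_n = √1069 = 32.7 rad/s and ζ = 52.16/(2·32.7) = 0.798.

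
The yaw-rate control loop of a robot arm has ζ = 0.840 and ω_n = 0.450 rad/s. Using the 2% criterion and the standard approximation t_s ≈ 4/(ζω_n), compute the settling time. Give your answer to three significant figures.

t_s ≈ 4/(ζω_n) = 4/(0.840 × 0.450) = 10.6 s.

t_s ≈ 10.6 s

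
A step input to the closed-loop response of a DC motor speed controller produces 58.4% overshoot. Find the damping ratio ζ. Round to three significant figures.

ζ ≈ 0.169

ζ = −ln(OS)/√(π² + (ln OS)²). With OS = 0.584, ln OS = −0.5379 and ζ = 0.5379/3.187 = 0.169.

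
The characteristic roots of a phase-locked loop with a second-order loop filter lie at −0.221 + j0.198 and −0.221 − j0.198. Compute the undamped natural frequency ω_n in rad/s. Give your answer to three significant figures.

ω_n ≈ 0.297 rad/s

The poles are at −σ ± jω_d with σ = 0.221 and ω_d = 0.198, so ω_n = √(σ²+ω_d²) = 0.297 rad/s and ζ = σ/ω_n = 0.745.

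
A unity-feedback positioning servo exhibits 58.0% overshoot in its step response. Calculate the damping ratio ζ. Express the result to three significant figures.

From %OS = 100·exp(−πζ/√(1−ζ²)), invert to get ζ = −ln(OS)/√(π² + ln²(OS)) with OS = 0.580.
−ln 0.580 = 0.5447, so ζ = 0.5447/√(π² + 0.2967) = 0.171.

ζ ≈ 0.171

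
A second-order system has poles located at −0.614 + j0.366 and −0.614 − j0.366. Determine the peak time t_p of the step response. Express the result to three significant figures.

t_p = π/ω_d with ω_d = 0.366 (the imaginary part), so t_p = 8.58 s.

t_p ≈ 8.58 s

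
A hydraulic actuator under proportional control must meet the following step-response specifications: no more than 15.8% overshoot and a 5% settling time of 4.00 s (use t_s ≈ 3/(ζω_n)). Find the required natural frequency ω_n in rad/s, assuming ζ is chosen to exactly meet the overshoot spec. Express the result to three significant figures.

ζ = −ln(OS)/√(π² + (ln OS)²). With OS = 0.158, ln OS = −1.845 and ζ = 1.845/3.643 = 0.506.
From t_s ≈ 3/(ζω_n): ω_n = 3/(ζ·t_s) = 3/(0.506·4.00) = 1.48 rad/s.

ω_n ≈ 1.48 rad/s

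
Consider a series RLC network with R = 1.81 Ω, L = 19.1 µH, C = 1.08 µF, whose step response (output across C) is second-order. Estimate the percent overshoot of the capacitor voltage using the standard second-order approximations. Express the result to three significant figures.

For a series RLC circuit (capacitor voltage as output), ω_n = 1/√(LC) = 1/√(19.1 µH · 1.08 µF) = 220000 rad/s.
ζ = (R/2)·√(C/L) = (1.81/2)·√(1.08 µF/19.1 µH) = 0.215.
Overshoot: exp(−π·0.215/√(1−0.215²)) = 0.500, i.e. 50.0%.

%OS ≈ 50.0%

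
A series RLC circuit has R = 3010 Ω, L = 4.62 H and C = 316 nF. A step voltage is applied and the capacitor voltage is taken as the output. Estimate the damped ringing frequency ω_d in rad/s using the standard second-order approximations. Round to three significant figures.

ω_d ≈ 761 rad/s

For a series RLC circuit (capacitor voltage as output), ω_n = 1/√(LC) = 1/√(4.62 H · 316 nF) = 828 rad/s.
ζ = (R/2)·√(C/L) = (3010/2)·√(316 nF/4.62 H) = 0.394.
The damped frequency ω_d = ω_n√(1−ζ²) = 761 rad/s.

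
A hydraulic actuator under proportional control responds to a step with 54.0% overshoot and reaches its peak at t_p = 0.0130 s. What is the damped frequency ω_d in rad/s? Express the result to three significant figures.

ω_d ≈ 242 rad/s

t_p = π/ω_d, so ω_d = π/0.0130 = 242 rad/s.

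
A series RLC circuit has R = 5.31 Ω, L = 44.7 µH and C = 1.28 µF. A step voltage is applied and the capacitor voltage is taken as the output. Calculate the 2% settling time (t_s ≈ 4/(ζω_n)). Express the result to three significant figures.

t_s ≈ 0.0000673 s

For a series RLC circuit (capacitor voltage as output), ω_n = 1/√(LC) = 1/√(44.7 µH · 1.28 µF) = 132000 rad/s.
ζ = (R/2)·√(C/L) = (5.31/2)·√(1.28 µF/44.7 µH) = 0.449.
t_s ≈ 4/(ζω_n) = 0.0000673 s.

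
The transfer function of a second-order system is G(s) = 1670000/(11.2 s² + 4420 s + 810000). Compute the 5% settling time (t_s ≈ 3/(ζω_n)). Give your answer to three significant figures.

Dividing through by 11.2: denominator becomes s² + 394.6 s + 72320.
So ω_n = √72320 = 269 rad/s and ζ = 394.6/(2·269) = 0.734.
t_s ≈ 3/(ζω_n) = 0.0152 s.

t_s ≈ 0.0152 s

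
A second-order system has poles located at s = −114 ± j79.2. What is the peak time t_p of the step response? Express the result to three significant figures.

t_p ≈ 0.0397 s

t_p = π/ω_d with ω_d = 79.2 (the imaginary part), so t_p = 0.0397 s.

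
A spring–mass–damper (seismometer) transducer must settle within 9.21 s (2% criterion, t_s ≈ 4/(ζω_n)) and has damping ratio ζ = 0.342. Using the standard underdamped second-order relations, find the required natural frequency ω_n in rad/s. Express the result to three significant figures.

Rearranging t_s ≈ 4/(ζω_n) gives ω_n = 4/(ζ·t_s) = 4/(0.342 × 9.21) = 1.27 rad/s.

ω_n ≈ 1.27 rad/s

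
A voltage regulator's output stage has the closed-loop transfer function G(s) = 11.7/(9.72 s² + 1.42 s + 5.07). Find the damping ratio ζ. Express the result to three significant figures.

ζ ≈ 0.101

Dividing through by 9.72: denominator becomes s² + 0.1461 s + 0.5216.
So ω_n = √0.5216 = 0.722 rad/s and ζ = 0.1461/(2·0.722) = 0.101.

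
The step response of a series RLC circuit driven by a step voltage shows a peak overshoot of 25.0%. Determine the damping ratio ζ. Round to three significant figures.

ζ ≈ 0.404

ζ = −ln(OS)/√(π² + (ln OS)²). With OS = 0.250, ln OS = −1.386 and ζ = 1.386/3.434 = 0.404.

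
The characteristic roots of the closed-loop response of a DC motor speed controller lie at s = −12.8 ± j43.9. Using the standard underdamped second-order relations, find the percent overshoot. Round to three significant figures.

%OS ≈ 40.0%

|pole| = ω_n = √(12.8² + 43.9²) = 45.7 rad/s; ζ = cos θ = σ/ω_n = 0.280.
Overshoot: exp(−π·0.280/√(1−0.280²)) = 0.400, i.e. 40.0%.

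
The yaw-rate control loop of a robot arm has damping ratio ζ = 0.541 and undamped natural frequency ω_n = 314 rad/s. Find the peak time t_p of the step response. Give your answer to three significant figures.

The damped frequency is ω_d = ω_n√(1−ζ²) = 314·√(1−0.293) = 264 rad/s.
Peak time t_p = π/ω_d = π/264 = 0.0119 s.

t_p ≈ 0.0119 s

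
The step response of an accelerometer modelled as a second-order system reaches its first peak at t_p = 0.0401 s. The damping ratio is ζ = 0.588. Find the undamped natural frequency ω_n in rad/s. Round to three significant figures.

Peak time t_p = π/ω_d, so ω_d = π/t_p = π/0.0401 = 78.3 rad/s.
ω_n = ω_d/√(1−ζ²) = 78.3/√0.654 = 96.9 rad/s.

ω_n ≈ 96.9 rad/s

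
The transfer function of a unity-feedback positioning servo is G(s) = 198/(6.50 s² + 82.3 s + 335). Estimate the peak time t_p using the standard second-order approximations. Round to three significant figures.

t_p ≈ 0.928 s

Dividing through by 6.50: denominator becomes s² + 12.66 s + 51.54.
So ω_n = √51.54 = 7.18 rad/s and ζ = 12.66/(2·7.18) = 0.882.
ω_d = ω_n√(1−ζ²) = 3.39 rad/s. t_p = π/ω_d = 0.928 s.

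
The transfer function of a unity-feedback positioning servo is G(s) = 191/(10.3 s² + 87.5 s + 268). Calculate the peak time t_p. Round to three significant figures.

Dividing through by 10.3: denominator becomes s² + 8.495 s + 26.02.
So ω_n = √26.02 = 5.10 rad/s and ζ = 8.495/(2·5.10) = 0.833.
ω_d = ω_n√(1−ζ²) = 2.82 rad/s. t_p = π/ω_d = 1.11 s.

t_p ≈ 1.11 s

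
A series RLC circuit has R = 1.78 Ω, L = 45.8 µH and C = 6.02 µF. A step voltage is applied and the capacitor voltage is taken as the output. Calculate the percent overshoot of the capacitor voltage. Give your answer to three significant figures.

For a series RLC circuit (capacitor voltage as output), ω_n = 1/√(LC) = 1/√(45.8 µH · 6.02 µF) = 60200 rad/s.
ζ = (R/2)·√(C/L) = (1.78/2)·√(6.02 µF/45.8 µH) = 0.323.
%OS = 100 e^{−πζ/√(1−ζ²)} with ζ = 0.323 gives 34.3%.

%OS ≈ 34.3%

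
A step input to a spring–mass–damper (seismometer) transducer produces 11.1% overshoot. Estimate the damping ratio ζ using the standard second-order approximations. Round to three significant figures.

ζ ≈ 0.573

From %OS = 100·exp(−πζ/√(1−ζ²)), invert to get ζ = −ln(OS)/√(π² + ln²(OS)) with OS = 0.111.
−ln 0.111 = 2.198, so ζ = 2.198/√(π² + 4.832) = 0.573.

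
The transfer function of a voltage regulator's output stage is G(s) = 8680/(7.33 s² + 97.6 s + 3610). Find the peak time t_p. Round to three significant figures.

t_p ≈ 0.148 s

Dividing through by 7.33: denominator becomes s² + 13.32 s + 492.5.
So ω_n = √492.5 = 22.2 rad/s and ζ = 13.32/(2·22.2) = 0.300.
ω_d = 22.2·√(1 − 0.300²) = 21.2 rad/s. t_p = π/ω_d = 0.148 s.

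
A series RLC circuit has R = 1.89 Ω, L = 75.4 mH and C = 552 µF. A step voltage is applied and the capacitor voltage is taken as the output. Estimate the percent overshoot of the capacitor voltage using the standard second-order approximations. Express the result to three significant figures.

For a series RLC circuit (capacitor voltage as output), ω_n = 1/√(LC) = 1/√(75.4 mH · 552 µF) = 155 rad/s.
ζ = (R/2)·√(C/L) = (1.89/2)·√(552 µF/75.4 mH) = 0.0809.
%OS = 100·exp(−πζ/√(1−ζ²)) = 77.5%.

%OS ≈ 77.5%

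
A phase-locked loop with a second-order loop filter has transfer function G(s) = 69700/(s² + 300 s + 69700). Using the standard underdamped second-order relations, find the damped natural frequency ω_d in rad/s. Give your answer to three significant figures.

ω_d ≈ 217 rad/s

Comparing the denominator to s² + 2ζω_n s + ω_n²: ω_n = √69700 = 264 rad/s, and 2ζω_n = 300 so ζ = 300/(2·264) = 0.568.
The damped frequency ω_d = ω_n√(1−ζ²) = 217 rad/s.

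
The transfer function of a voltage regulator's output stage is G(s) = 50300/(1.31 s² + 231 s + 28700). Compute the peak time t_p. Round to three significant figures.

t_p ≈ 0.0264 s

Dividing through by 1.31: denominator becomes s² + 176.3 s + 21910.
So ω_n = √21910 = 148 rad/s and ζ = 176.3/(2·148) = 0.596.
The damped frequency ω_d = ω_n√(1−ζ²) = 119 rad/s. t_p = π/ω_d = 0.0264 s.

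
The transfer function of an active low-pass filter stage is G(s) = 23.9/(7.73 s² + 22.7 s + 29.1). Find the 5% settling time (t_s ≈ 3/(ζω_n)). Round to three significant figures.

Dividing through by 7.73: denominator becomes s² + 2.937 s + 3.765.
So ω_n = √3.765 = 1.94 rad/s and ζ = 2.937/(2·1.94) = 0.757.
t_s ≈ 3/(ζω_n) = 2.04 s.

t_s ≈ 2.04 s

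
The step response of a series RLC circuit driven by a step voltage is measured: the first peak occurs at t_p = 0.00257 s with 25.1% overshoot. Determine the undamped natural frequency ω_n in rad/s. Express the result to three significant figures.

The overshoot fixes ζ = −ln(OS)/√(π²+ln²(OS)) = 0.403.
From t_p = π/ω_d, ω_d = π/0.00257 = 1220 rad/s, so ω_n = ω_d/√(1−ζ²) = 1340 rad/s.

ω_n ≈ 1340 rad/s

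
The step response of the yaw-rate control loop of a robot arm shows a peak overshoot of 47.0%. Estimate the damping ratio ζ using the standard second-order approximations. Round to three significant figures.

ζ = −ln(OS)/√(π² + (ln OS)²). With OS = 0.470, ln OS = −0.7550 and ζ = 0.7550/3.231 = 0.234.

ζ ≈ 0.234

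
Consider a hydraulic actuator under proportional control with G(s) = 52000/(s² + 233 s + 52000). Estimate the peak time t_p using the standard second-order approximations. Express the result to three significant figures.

Comparing the denominator to s² + 2ζω_n s + ω_n²: ω_n = √52000 = 228 rad/s, and 2ζω_n = 233 so ζ = 233/(2·228) = 0.511.
ω_d = ω_n√(1−ζ²) = 196 rad/s. Then t_p = π/ω_d = 0.0160 s.

t_p ≈ 0.0160 s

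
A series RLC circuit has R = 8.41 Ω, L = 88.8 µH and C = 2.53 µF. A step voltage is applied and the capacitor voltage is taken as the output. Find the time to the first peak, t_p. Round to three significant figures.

For a series RLC circuit (capacitor voltage as output), ω_n = 1/√(LC) = 1/√(88.8 µH · 2.53 µF) = 66700 rad/s.
ζ = (R/2)·√(C/L) = (8.41/2)·√(2.53 µF/88.8 µH) = 0.710.
ω_d = 66700·√(1 − 0.710²) = 47000 rad/s. t_p = π/ω_d = 0.0000668 s.

t_p ≈ 0.0000668 s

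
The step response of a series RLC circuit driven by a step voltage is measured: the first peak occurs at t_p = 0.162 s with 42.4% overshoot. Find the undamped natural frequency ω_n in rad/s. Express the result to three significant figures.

The overshoot fixes ζ = −ln(OS)/√(π²+ln²(OS)) = 0.263.
From t_p = π/ω_d, ω_d = π/0.162 = 19.4 rad/s, so ω_n = ω_d/√(1−ζ²) = 20.1 rad/s.

ω_n ≈ 20.1 rad/s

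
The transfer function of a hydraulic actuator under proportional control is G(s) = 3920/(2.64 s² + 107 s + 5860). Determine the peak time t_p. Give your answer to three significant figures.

t_p ≈ 0.0739 s

Dividing through by 2.64: denominator becomes s² + 40.53 s + 2220.
So ω_n = √2220 = 47.1 rad/s and ζ = 40.53/(2·47.1) = 0.430.
ω_d = 47.1·√(1 − 0.430²) = 42.5 rad/s. t_p = π/ω_d = 0.0739 s.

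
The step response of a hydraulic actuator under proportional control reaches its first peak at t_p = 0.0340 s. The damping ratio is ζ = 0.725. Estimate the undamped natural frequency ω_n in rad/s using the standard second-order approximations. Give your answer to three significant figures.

Peak time t_p = π/ω_d, so ω_d = π/t_p = π/0.0340 = 92.4 rad/s.
ω_n = ω_d/√(1−ζ²) = 92.4/√0.474 = 134 rad/s.

ω_n ≈ 134 rad/s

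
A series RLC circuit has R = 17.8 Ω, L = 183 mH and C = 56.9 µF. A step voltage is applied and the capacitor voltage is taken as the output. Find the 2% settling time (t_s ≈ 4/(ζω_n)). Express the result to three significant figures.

For a series RLC circuit (capacitor voltage as output), ω_n = 1/√(LC) = 1/√(183 mH · 56.9 µF) = 310 rad/s.
ζ = (R/2)·√(C/L) = (17.8/2)·√(56.9 µF/183 mH) = 0.157.
t_s ≈ 4/(ζω_n) = 0.0822 s.

t_s ≈ 0.0822 s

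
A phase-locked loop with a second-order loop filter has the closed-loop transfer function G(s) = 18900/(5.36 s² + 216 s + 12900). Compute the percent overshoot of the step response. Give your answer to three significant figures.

Dividing through by 5.36: denominator becomes s² + 40.30 s + 2407.
So ω_n = √2407 = 49.1 rad/s and ζ = 40.30/(2·49.1) = 0.411.
Overshoot: exp(−π·0.411/√(1−0.411²)) = 0.243, i.e. 24.3%.

%OS ≈ 24.3%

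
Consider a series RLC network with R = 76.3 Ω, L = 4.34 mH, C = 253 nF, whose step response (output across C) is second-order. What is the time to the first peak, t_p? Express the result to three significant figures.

For a series RLC circuit (capacitor voltage as output), ω_n = 1/√(LC) = 1/√(4.34 mH · 253 nF) = 30200 rad/s.
ζ = (R/2)·√(C/L) = (76.3/2)·√(253 nF/4.34 mH) = 0.291.
The damped frequency ω_d = ω_n√(1−ζ²) = 28900 rad/s. t_p = π/ω_d = 0.000109 s.

t_p ≈ 0.000109 s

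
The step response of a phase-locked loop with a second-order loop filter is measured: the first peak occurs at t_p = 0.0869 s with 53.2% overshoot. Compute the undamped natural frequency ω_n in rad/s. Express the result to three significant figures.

From the overshoot, ζ = −ln(OS)/√(π²+ln²(OS)) = 0.197.
From t_p = π/ω_d, ω_d = π/0.0869 = 36.2 rad/s, so ω_n = ω_d/√(1−ζ²) = 36.9 rad/s.

ω_n ≈ 36.9 rad/s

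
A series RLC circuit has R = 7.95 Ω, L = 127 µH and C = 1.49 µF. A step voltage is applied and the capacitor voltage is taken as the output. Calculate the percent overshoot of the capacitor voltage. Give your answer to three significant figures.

%OS ≈ 22.3%

For a series RLC circuit (capacitor voltage as output), ω_n = 1/√(LC) = 1/√(127 µH · 1.49 µF) = 72700 rad/s.
ζ = (R/2)·√(C/L) = (7.95/2)·√(1.49 µF/127 µH) = 0.431.
%OS = 100 e^{−πζ/√(1−ζ²)} with ζ = 0.431 gives 22.3%.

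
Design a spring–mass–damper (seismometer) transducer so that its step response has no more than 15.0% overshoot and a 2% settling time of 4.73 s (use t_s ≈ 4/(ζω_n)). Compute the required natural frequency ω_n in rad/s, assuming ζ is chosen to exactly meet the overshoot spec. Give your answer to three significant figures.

Inverting the overshoot relation: ζ = |ln 0.150|/√(π² + ln²0.150) = 0.517.
From t_s ≈ 4/(ζω_n): ω_n = 4/(ζ·t_s) = 4/(0.517·4.73) = 1.64 rad/s.

ω_n ≈ 1.64 rad/s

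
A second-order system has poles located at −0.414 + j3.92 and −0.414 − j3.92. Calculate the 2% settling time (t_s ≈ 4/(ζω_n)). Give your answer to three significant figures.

t_s ≈ 9.66 s

For poles at −σ ± jω_d, ζω_n = σ = 0.414, so t_s ≈ 4/σ = 9.66 s.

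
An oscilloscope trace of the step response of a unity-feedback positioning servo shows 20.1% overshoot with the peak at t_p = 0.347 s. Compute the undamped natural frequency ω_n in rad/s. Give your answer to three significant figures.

ω_n ≈ 10.2 rad/s

ζ from %OS: ζ = |ln 0.201|/√(π²+ln²0.201) = 0.455.
From t_p = π/ω_d, ω_d = π/0.347 = 9.05 rad/s, so ω_n = ω_d/√(1−ζ²) = 10.2 rad/s.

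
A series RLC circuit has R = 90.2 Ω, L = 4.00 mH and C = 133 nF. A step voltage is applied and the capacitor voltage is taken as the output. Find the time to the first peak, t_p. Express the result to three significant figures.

t_p ≈ 0.0000750 s

For a series RLC circuit (capacitor voltage as output), ω_n = 1/√(LC) = 1/√(4.00 mH · 133 nF) = 43400 rad/s.
ζ = (R/2)·√(C/L) = (90.2/2)·√(133 nF/4.00 mH) = 0.260.
The damped frequency ω_d = ω_n√(1−ζ²) = 41900 rad/s. t_p = π/ω_d = 0.0000750 s.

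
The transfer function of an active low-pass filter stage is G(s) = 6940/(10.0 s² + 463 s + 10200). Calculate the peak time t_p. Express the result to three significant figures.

Dividing through by 10.0: denominator becomes s² + 46.30 s + 1020.
So ω_n = √1020 = 31.9 rad/s and ζ = 46.30/(2·31.9) = 0.725.
The damped frequency ω_d = ω_n√(1−ζ²) = 22.0 rad/s. t_p = π/ω_d = 0.143 s.

t_p ≈ 0.143 s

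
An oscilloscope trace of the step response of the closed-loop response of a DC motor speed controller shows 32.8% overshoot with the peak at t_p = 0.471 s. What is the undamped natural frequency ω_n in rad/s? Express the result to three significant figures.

ω_n ≈ 7.08 rad/s

From the overshoot, ζ = −ln(OS)/√(π²+ln²(OS)) = 0.334.
From t_p = π/ω_d, ω_d = π/0.471 = 6.67 rad/s, so ω_n = ω_d/√(1−ζ²) = 7.08 rad/s.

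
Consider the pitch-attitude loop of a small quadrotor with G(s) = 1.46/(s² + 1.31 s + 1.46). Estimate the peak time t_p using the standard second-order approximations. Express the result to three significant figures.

t_p ≈ 3.09 s

ω_n = √1.46 = 1.21 rad/s; ζ = 1.31/(2·1.21) = 0.542.
ω_d = 1.21·√(1 − 0.542²) = 1.02 rad/s. Then t_p = π/ω_d = 3.09 s.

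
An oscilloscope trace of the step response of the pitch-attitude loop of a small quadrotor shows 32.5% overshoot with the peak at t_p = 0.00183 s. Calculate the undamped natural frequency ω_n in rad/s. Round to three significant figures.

ζ from %OS: ζ = |ln 0.325|/√(π²+ln²0.325) = 0.337.
From t_p = π/ω_d, ω_d = π/0.00183 = 1720 rad/s, so ω_n = ω_d/√(1−ζ²) = 1820 rad/s.

ω_n ≈ 1820 rad/s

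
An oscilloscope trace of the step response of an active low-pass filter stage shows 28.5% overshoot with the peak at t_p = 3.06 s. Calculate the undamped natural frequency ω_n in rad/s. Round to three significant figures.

ω_n ≈ 1.11 rad/s

From the overshoot, ζ = −ln(OS)/√(π²+ln²(OS)) = 0.371.
From t_p = π/ω_d, ω_d = π/3.06 = 1.03 rad/s, so ω_n = ω_d/√(1−ζ²) = 1.11 rad/s.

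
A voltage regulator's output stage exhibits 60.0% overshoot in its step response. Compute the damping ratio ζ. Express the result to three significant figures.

ζ = −ln(OS)/√(π² + (ln OS)²). With OS = 0.600, ln OS = −0.5108 and ζ = 0.5108/3.183 = 0.160.

ζ ≈ 0.160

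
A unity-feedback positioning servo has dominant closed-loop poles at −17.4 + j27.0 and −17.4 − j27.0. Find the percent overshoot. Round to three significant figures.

With σ = 17.4, ω_d = 27.0: ω_n = √(σ²+ω_d²) = 32.1 rad/s, ζ = σ/ω_n = 0.542.
Overshoot: exp(−π·0.542/√(1−0.542²)) = 0.132, i.e. 13.2%.

%OS ≈ 13.2%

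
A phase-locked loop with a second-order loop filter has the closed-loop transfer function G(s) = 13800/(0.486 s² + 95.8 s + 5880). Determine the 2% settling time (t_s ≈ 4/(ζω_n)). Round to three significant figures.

t_s ≈ 0.0406 s

Dividing through by 0.486: denominator becomes s² + 197.1 s + 12100.
So ω_n = √12100 = 110 rad/s and ζ = 197.1/(2·110) = 0.896.
t_s ≈ 4/(ζω_n) = 0.0406 s.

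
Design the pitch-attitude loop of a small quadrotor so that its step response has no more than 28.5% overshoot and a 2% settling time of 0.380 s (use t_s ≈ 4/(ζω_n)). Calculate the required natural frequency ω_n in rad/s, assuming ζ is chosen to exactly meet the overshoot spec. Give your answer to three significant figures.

ζ = −ln(OS)/√(π² + (ln OS)²). With OS = 0.285, ln OS = −1.255 and ζ = 1.255/3.383 = 0.371.
From t_s ≈ 4/(ζω_n): ω_n = 4/(ζ·t_s) = 4/(0.371·0.380) = 28.4 rad/s.

ω_n ≈ 28.4 rad/s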